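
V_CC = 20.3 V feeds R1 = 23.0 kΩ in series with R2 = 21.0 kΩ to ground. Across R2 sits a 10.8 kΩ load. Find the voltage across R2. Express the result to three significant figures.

V_out ≈ 4.80 V

R2 ‖ R_L = (21.0 × 10.8)/(21.0 + 10.8) = 7.132 kΩ.
Then V_out = V_CC · R2'/(R1 + R2') = 20.3 × 7.132/30.13 = 4.805 V.
(Unloaded it would be 9.69 V; the load pulls it down.)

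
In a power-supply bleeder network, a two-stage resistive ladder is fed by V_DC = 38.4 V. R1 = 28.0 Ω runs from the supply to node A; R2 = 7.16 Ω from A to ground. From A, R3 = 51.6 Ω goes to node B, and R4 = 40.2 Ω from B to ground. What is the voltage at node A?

The second stage (R3 + R4 = 91.80 Ω) loads node A in parallel with R2.
R2 ‖ (R3+R4) = 6.642 Ω.
So V_A = 38.4 × 0.1917 = 7.362 V.

V_A ≈ 7.36 V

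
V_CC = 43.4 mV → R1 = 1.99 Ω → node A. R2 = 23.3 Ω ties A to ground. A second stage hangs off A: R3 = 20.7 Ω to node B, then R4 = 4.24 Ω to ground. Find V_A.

V_A ≈ 37.2 mV

The second stage (R3 + R4 = 24.94 Ω) loads node A in parallel with R2.
Effective lower resistance at A: R2 ‖ 24.94 = 12.05 Ω.
First divider: V_A = V_CC · 12.05/(1.99 + 12.05) = 37.25 mV.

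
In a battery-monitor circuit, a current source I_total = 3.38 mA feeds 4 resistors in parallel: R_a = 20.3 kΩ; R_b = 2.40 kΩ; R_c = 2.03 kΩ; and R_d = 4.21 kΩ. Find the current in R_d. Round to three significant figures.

I ≈ 0.671 mA

Conductances: ΣG = 1/20.3 + 1/2.40 + 1/2.03 + 1/4.21 = 1.196 (1/kΩ).
Current divider: I(R_d) = I_total · G_k/ΣG = 3.38 × (0.2375/1.196) = 3.38 × 0.1986 = 0.6712 mA.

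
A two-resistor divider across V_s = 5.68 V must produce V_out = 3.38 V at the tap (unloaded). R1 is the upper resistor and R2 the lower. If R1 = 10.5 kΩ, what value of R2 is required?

R2 ≈ 15.4 kΩ

V_out/V_s = R2/(R1+R2) = 0.5951.
So R2 = R1 · V_out/(V_s − V_out) = 10.5 × 3.38/(5.68 − 3.38) = 10.5 × 1.470 = 15.43 kΩ.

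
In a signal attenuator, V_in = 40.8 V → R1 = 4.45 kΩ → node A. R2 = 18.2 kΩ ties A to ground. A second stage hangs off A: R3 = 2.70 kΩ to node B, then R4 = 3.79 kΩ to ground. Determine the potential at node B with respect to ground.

The second stage (R3 + R4 = 6.490 kΩ) loads node A in parallel with R2.
R2 ‖ (R3+R4) = 4.784 kΩ.
So V_A = 40.8 × 0.5181 = 21.14 V.
Then the unloaded second divider: V_B = V_A × R4/(R3+R4) = 21.14 × 0.5840 = 12.34 V.

V_B ≈ 12.3 V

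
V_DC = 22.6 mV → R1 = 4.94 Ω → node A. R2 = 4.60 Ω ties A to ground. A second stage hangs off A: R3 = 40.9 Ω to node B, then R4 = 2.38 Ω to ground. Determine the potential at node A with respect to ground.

The second stage (R3 + R4 = 43.28 Ω) loads node A in parallel with R2.
Effective lower resistance at A: R2 ‖ 43.28 = 4.158 Ω.
So V_A = 22.6 × 0.4570 = 10.33 mV.

V_A ≈ 10.3 mV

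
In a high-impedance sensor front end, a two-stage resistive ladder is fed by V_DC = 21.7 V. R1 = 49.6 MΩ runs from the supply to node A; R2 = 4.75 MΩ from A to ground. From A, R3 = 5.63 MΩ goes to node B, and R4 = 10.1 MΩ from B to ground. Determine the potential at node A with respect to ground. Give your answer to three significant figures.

V_A ≈ 1.49 V

Looking into the second stage from A: R3 + R4 = 15.73 MΩ appears in parallel with R2.
Effective lower resistance at A: R2 ‖ 15.73 = 3.648 MΩ.
First divider: V_A = V_DC · 3.648/(49.6 + 3.648) = 1.487 V.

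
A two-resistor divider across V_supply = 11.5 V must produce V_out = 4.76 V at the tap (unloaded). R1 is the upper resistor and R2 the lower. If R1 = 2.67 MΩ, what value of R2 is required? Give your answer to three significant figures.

V_out/V_supply = R2/(R1+R2) = 0.4139.
Rearranging, R2 = R1·k/(1−k) = 2.67 × 0.7062 = 1.886 MΩ.

R2 ≈ 1.89 MΩ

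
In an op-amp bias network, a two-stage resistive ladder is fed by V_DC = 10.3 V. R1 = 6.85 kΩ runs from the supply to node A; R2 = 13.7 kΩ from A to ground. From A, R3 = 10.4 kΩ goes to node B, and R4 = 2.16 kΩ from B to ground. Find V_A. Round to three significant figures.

V_A ≈ 5.04 V

Looking into the second stage from A: R3 + R4 = 12.56 kΩ appears in parallel with R2.
Effective lower resistance at A: R2 ‖ 12.56 = 6.553 kΩ.
So V_A = 10.3 × 0.4889 = 5.036 V.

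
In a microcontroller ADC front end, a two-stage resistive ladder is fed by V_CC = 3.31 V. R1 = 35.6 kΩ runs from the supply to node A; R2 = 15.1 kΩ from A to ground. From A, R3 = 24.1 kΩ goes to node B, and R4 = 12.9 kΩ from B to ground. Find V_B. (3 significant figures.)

The second stage (R3 + R4 = 37.00 kΩ) loads node A in parallel with R2.
Effective lower resistance at A: R2 ‖ 37.00 = 10.72 kΩ.
V_A = 3.31 × 10.72/(35.6 + 10.72) = 0.7662 V.
Then the unloaded second divider: V_B = V_A × R4/(R3+R4) = 0.7662 × 0.3486 = 0.2671 V.

V_B ≈ 0.267 V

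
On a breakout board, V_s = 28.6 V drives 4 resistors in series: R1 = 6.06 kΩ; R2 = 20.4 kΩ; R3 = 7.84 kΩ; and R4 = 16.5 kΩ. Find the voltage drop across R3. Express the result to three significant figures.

V ≈ 4.41 V

Total series resistance ΣR = 6.06 + 20.4 + 7.84 + 16.5 = 50.80 kΩ.
V = V_s · R/ΣR = 28.6 × 0.1543 = 4.414 V.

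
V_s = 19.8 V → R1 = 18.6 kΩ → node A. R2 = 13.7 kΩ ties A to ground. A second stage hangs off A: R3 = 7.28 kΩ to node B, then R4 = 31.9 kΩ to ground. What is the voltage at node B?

V_B ≈ 5.69 V

Node A sees R2 in parallel with the series input of stage 2, R3 + R4 = 39.18 kΩ.
R2 ‖ (R3+R4) = 10.15 kΩ.
So V_A = 19.8 × 0.3531 = 6.991 V.
Then the unloaded second divider: V_B = V_A × R4/(R3+R4) = 6.991 × 0.8142 = 5.692 V.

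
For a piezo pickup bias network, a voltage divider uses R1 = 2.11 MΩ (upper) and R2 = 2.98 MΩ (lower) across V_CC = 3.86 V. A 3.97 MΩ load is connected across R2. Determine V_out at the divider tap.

V_out ≈ 1.72 V

The load sits in parallel with R2, giving an effective lower resistance R2' = R2·R_L/(R2+R_L) = 1.702 MΩ.
Now apply the divider: V_out = 3.86 × 0.4465 = 1.724 V.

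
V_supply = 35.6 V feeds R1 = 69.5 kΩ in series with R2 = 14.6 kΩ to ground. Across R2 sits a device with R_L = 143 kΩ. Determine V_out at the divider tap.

First combine the lower leg with the load: R2 ‖ R_L = 13.25 kΩ.
Then V_out = V_supply · R2'/(R1 + R2') = 35.6 × 13.25/82.75 = 5.699 V.

V_out ≈ 5.70 V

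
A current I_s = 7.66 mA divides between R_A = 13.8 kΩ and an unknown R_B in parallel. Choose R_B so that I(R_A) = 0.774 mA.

Two-branch current divider: I_A = I_s · R_B/(R_A + R_B).
With f = 0.1010, R_B = R_A · f/(1−f) = 13.8 × 0.1124 = 1.551 kΩ.

R_B ≈ 1.55 kΩ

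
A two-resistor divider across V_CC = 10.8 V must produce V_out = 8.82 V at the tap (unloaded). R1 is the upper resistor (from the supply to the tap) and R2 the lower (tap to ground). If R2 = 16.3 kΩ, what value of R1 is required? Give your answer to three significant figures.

R1 ≈ 3.66 kΩ

Required fraction k = V_out/V_CC = 0.8167.
R1 = R2·(1/k − 1) = 16.3 × 0.2245 = 3.659 kΩ.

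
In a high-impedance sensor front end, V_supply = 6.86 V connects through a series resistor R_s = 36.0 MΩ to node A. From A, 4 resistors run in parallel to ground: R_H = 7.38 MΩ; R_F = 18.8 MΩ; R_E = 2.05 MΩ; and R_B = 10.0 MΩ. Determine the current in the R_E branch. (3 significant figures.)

Combine the parallel branches: R_p = (1/7.38 + 1/18.8 + 1/2.05 + 1/10.0)⁻¹ = 1.288 MΩ.
Node voltage V_A = V_supply · R_p/(R_s + R_p) = 6.86 × 0.03454 = 0.2369 V.
Branch current I = V_A/R_E = 0.2369/2.05 = 0.1156 µA.

I ≈ 0.116 µA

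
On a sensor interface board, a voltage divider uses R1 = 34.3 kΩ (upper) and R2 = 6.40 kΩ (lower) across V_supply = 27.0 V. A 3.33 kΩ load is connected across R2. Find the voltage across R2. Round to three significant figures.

The load sits in parallel with R2, giving an effective lower resistance R2' = R2·R_L/(R2+R_L) = 2.190 kΩ.
Then V_out = V_supply · R2'/(R1 + R2') = 27.0 × 2.190/36.49 = 1.621 V.
(Unloaded it would be 4.25 V; the load pulls it down.)

V_out ≈ 1.62 V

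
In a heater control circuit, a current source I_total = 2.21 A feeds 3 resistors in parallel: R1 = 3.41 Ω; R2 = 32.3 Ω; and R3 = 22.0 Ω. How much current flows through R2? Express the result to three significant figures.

I ≈ 0.185 A

Total conductance ΣG = 1/3.41 + 1/32.3 + 1/22.0 = 0.3697 (units of 1/Ω).
Current divider: I(R2) = I_total · G_k/ΣG = 2.21 × (0.03096/0.3697) = 2.21 × 0.08375 = 0.1851 A.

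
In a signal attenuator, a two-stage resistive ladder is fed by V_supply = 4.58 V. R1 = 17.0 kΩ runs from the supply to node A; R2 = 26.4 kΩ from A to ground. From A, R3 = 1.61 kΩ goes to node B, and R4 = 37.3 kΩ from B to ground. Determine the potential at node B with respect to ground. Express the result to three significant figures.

The second stage (R3 + R4 = 38.91 kΩ) loads node A in parallel with R2.
R2 ‖ (R3+R4) = 15.73 kΩ.
First divider: V_A = V_supply · 15.73/(17.0 + 15.73) = 2.201 V.
Stage 2 is unloaded, so V_B = V_A · R4/(R3+R4) = 2.201 × 37.3/38.91 = 2.110 V.

V_B ≈ 2.11 V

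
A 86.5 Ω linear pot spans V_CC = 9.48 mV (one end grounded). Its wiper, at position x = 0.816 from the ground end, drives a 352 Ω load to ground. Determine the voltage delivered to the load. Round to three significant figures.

Split the track: R_lower = x·R_p = 70.58 Ω, R_upper = (1−x)·R_p = 15.92 Ω.
R_L loads the lower segment: effective lower R = 58.79 Ω.
Then V_out = V_CC · 58.79/(15.92 + 58.79) = 7.460 mV.
(Unloaded: V_out = x·V_CC = 7.74 mV.)

V_out ≈ 7.46 mV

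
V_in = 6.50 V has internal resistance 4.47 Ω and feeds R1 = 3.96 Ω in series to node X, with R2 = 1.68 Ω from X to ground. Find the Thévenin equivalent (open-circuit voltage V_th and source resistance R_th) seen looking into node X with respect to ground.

V_th ≈ 1.08 V, R_th ≈ 1.40 Ω

R1' = 4.47 + 3.96 = 8.430 Ω (source resistance + R1).
With X open, the divider is unloaded: V_th = 6.50 × 1.68/10.11 = 1.080 V.
Zeroing V_in shorts the top of R1' to ground, so R_th = R1' ‖ R2 = 1.401 Ω.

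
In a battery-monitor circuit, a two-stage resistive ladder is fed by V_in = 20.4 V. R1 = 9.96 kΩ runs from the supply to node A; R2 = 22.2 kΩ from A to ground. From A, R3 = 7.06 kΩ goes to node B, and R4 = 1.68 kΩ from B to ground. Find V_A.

V_A ≈ 7.88 V

Looking into the second stage from A: R3 + R4 = 8.740 kΩ appears in parallel with R2.
Effective lower resistance at A: R2 ‖ 8.740 = 6.271 kΩ.
First divider: V_A = V_in · 6.271/(9.96 + 6.271) = 7.882 V.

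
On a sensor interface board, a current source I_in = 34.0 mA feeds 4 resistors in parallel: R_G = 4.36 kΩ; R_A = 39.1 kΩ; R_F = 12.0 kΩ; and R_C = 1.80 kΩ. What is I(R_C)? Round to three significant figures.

I ≈ 21.1 mA

ΣG = 1/4.36 + 1/39.1 + 1/12.0 + 1/1.80 = 0.8938.
Current divider: I(R_C) = I_in · G_k/ΣG = 34.0 × (0.5556/0.8938) = 34.0 × 0.6216 = 21.13 mA.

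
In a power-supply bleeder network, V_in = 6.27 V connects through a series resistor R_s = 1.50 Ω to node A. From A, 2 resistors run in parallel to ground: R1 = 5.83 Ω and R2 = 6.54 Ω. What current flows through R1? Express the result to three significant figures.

Combine the parallel branches: R_p = (1/5.83 + 1/6.54)⁻¹ = 3.082 Ω.
V_A by voltage divider: V_A = 6.27 × 3.082/(1.50 + 3.082) = 4.218 V.
I(R1) = V_A / R1 = 4.218/5.83 = 0.7234 A.
(Check via current divider: I_total = 1.368 A; share G_k/ΣG = 0.5287 → same result.)

I ≈ 0.723 A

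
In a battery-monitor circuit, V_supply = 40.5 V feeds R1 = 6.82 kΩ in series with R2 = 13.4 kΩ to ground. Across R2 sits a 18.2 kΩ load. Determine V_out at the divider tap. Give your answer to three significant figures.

V_out ≈ 21.5 V

The load sits in parallel with R2, giving an effective lower resistance R2' = R2·R_L/(R2+R_L) = 7.718 kΩ.
Voltage divider with the loaded lower leg: V_out = 40.5 × 7.718/(6.82 + 7.718) = 40.5 × 0.5309 = 21.50 V.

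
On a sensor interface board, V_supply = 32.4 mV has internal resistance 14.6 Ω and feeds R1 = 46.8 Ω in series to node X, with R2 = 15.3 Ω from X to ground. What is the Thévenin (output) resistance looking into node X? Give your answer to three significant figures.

R_th ≈ 12.2 Ω

R1' = 14.6 + 46.8 = 61.40 Ω (source resistance + R1).
Looking into X with the source shorted: R_th = R1'·R2/(R1'+R2) = 61.40 × 15.3/76.70 = 12.25 Ω.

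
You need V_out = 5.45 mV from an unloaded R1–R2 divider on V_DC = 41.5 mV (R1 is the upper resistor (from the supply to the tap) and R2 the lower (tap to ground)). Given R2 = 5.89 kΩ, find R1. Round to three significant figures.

V_out/V_DC = R2/(R1+R2) = 0.1313.
R1 = R2·(1/k − 1) = 5.89 × 6.615 = 38.96 kΩ.

R1 ≈ 39.0 kΩ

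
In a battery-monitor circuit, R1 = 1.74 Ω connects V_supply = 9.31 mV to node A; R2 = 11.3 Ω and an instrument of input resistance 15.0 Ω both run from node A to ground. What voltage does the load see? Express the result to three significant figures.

First combine the lower leg with the load: R2 ‖ R_L = 6.445 Ω.
Now apply the divider: V_out = 9.31 × 0.7874 = 7.331 mV.

V_out ≈ 7.33 mV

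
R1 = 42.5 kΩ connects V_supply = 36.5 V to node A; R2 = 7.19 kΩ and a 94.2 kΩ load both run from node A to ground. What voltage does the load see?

The load sits in parallel with R2, giving an effective lower resistance R2' = R2·R_L/(R2+R_L) = 6.680 kΩ.
Then V_out = V_supply · R2'/(R1 + R2') = 36.5 × 6.680/49.18 = 4.958 V.
(Unloaded it would be 5.28 V; the load pulls it down.)

V_out ≈ 4.96 V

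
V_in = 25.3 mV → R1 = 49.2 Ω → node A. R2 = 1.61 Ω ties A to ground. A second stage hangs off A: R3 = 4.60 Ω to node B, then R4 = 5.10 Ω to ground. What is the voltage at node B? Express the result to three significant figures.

The second stage (R3 + R4 = 9.700 Ω) loads node A in parallel with R2.
Effective lower resistance at A: R2 ‖ 9.700 = 1.381 Ω.
First divider: V_A = V_in · 1.381/(49.2 + 1.381) = 0.6907 mV.
Stage 2 is unloaded, so V_B = V_A · R4/(R3+R4) = 0.6907 × 5.10/9.700 = 0.3631 mV.

V_B ≈ 0.363 mV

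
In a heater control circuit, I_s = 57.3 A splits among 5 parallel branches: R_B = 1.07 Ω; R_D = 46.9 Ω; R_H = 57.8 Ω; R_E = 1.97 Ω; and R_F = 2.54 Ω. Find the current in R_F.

Total conductance ΣG = 1/1.07 + 1/46.9 + 1/57.8 + 1/1.97 + 1/2.54 = 1.875 (units of 1/Ω).
Current divider: I(R_F) = I_s · G_k/ΣG = 57.3 × (0.3937/1.875) = 57.3 × 0.2100 = 12.03 A.

I ≈ 12.0 A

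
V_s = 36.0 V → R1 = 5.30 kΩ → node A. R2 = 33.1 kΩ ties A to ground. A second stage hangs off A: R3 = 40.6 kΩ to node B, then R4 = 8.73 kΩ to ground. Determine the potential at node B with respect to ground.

V_B ≈ 5.03 V

The second stage (R3 + R4 = 49.33 kΩ) loads node A in parallel with R2.
R2 ‖ (R3+R4) = 19.81 kΩ.
First divider: V_A = V_s · 19.81/(5.30 + 19.81) = 28.40 V.
Stage 2 is unloaded, so V_B = V_A · R4/(R3+R4) = 28.40 × 8.73/49.33 = 5.026 V.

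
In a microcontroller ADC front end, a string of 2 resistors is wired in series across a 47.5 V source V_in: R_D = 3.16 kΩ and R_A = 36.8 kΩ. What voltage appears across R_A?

V ≈ 43.7 V

Total series resistance ΣR = 3.16 + 36.8 = 39.96 kΩ.
By the voltage-divider rule, V = 47.5 × 36.80/39.96 = 43.74 V.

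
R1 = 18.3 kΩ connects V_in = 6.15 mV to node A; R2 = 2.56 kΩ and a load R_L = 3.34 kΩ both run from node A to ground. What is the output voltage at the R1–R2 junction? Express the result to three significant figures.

V_out ≈ 0.451 mV

First combine the lower leg with the load: R2 ‖ R_L = 1.449 kΩ.
Voltage divider with the loaded lower leg: V_out = 6.15 × 1.449/(18.3 + 1.449) = 6.15 × 0.07338 = 0.4513 mV.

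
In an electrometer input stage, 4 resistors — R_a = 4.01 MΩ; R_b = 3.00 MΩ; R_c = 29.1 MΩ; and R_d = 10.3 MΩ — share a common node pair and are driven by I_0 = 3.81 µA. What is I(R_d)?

ΣG = 1/4.01 + 1/3.00 + 1/29.1 + 1/10.3 = 0.7142.
Current divider: I(R_d) = I_0 · G_k/ΣG = 3.81 × (0.09709/0.7142) = 3.81 × 0.1359 = 0.5180 µA.

I ≈ 0.518 µA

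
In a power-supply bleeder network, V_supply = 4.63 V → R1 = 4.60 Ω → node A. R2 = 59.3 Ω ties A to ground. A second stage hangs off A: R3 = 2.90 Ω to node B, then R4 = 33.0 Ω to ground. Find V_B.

V_B ≈ 3.53 V

Node A sees R2 in parallel with the series input of stage 2, R3 + R4 = 35.90 Ω.
R2 ‖ (R3+R4) = 22.36 Ω.
V_A = 4.63 × 22.36/(4.60 + 22.36) = 3.840 V.
V_B = V_A × 0.9192 = 3.530 V.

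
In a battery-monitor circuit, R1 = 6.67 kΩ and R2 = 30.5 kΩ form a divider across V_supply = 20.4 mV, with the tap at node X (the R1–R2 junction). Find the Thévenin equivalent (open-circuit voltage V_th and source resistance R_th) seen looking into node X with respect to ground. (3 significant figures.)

V_th ≈ 16.7 mV, R_th ≈ 5.47 kΩ

With X open, the divider is unloaded: V_th = 20.4 × 30.5/37.17 = 16.74 mV.
Zeroing V_supply shorts the top of R1 to ground, so R_th = R1 ‖ R2 = 5.473 kΩ.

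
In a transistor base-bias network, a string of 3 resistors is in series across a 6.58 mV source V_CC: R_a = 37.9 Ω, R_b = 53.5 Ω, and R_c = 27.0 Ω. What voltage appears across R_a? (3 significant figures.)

ΣR = 37.9 + 53.5 + 27.0 = 118.4 Ω.
By the voltage-divider rule, V = 6.58 × 37.90/118.4 = 2.106 mV.

V ≈ 2.11 mV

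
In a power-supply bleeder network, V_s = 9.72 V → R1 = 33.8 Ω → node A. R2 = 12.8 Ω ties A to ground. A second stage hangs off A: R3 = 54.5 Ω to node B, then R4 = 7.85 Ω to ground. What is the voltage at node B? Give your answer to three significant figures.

Looking into the second stage from A: R3 + R4 = 62.35 Ω appears in parallel with R2.
Effective lower resistance at A: R2 ‖ 62.35 = 10.62 Ω.
First divider: V_A = V_s · 10.62/(33.8 + 10.62) = 2.324 V.
Stage 2 is unloaded, so V_B = V_A · R4/(R3+R4) = 2.324 × 7.85/62.35 = 0.2926 V.

V_B ≈ 0.293 V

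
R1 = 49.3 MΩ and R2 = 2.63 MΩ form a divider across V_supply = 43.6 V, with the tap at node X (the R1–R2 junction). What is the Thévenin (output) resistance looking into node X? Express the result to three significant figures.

Zeroing V_supply shorts the top of R1 to ground, so R_th = R1 ‖ R2 = 2.497 MΩ.

R_th ≈ 2.50 MΩ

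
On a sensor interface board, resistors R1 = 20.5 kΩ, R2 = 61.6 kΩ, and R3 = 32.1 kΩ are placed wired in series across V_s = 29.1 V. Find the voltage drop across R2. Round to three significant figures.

Total series resistance ΣR = 20.5 + 61.6 + 32.1 = 114.2 kΩ.
V = V_s · R/ΣR = 29.1 × 0.5394 = 15.70 V.

V ≈ 15.7 V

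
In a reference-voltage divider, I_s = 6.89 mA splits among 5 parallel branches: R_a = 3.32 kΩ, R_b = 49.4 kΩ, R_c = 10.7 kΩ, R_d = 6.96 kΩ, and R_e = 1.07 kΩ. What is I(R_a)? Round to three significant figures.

I ≈ 1.39 mA

Conductances: ΣG = 1/3.32 + 1/49.4 + 1/10.7 + 1/6.96 + 1/1.07 = 1.493 (1/kΩ).
By the current-divider rule, I = I_s · G_k/ΣG = 6.89 × 0.2017 = 1.390 mA.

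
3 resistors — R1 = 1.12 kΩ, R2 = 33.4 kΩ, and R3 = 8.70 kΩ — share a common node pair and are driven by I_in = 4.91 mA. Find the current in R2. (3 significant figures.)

I ≈ 0.142 mA

Conductances: ΣG = 1/1.12 + 1/33.4 + 1/8.70 = 1.038 (1/kΩ).
R2 takes the fraction G_k/ΣG = 0.02994/1.038 = 0.02885, so I = 4.91 × 0.02885 = 0.1417 mA.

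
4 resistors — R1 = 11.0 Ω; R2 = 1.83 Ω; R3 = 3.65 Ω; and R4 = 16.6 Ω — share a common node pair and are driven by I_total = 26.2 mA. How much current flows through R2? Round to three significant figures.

ΣG = 1/11.0 + 1/1.83 + 1/3.65 + 1/16.6 = 0.9716.
R2 takes the fraction G_k/ΣG = 0.5464/0.9716 = 0.5624, so I = 26.2 × 0.5624 = 14.74 mA.

I ≈ 14.7 mA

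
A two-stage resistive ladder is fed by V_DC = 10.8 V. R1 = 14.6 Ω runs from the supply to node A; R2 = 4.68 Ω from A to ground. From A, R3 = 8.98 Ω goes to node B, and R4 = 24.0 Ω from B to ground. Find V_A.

V_A ≈ 2.37 V

Node A sees R2 in parallel with the series input of stage 2, R3 + R4 = 32.98 Ω.
R2 ‖ (R3+R4) = 4.098 Ω.
V_A = 10.8 × 4.098/(14.6 + 4.098) = 2.367 V.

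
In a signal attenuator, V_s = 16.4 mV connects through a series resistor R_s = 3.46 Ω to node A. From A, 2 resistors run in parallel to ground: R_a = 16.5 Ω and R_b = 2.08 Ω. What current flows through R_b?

I ≈ 2.74 mA

Equivalent of the parallel group: R_p = 1.847 Ω.
V_A = 16.4 × 1.847/5.307 = 5.708 mV.
I(R_b) = V_A / R_b = 5.708/2.08 = 2.744 mA.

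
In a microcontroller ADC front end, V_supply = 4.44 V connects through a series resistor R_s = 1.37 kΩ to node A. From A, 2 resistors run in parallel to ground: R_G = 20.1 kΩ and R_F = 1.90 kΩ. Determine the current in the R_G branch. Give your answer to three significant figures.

I ≈ 0.123 mA

Parallel bank: R_p = 1/(1/20.1 + 1/1.90) = 1.736 kΩ.
V_A by voltage divider: V_A = 4.44 × 1.736/(1.37 + 1.736) = 2.482 V.
Branch current I = V_A/R_G = 2.482/20.1 = 0.1235 mA.
(Check via current divider: I_total = 1.430 mA; share G_k/ΣG = 0.08636 → same result.)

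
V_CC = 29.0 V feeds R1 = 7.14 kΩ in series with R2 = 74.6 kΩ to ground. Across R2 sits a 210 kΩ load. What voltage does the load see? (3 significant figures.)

V_out ≈ 25.7 V

The load sits in parallel with R2, giving an effective lower resistance R2' = R2·R_L/(R2+R_L) = 55.05 kΩ.
Voltage divider with the loaded lower leg: V_out = 29.0 × 55.05/(7.14 + 55.05) = 29.0 × 0.8852 = 25.67 V.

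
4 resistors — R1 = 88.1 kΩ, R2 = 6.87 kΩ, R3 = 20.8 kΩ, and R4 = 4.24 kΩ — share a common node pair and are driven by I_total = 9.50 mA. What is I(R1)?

Total conductance ΣG = 1/88.1 + 1/6.87 + 1/20.8 + 1/4.24 = 0.4408 (units of 1/kΩ).
By the current-divider rule, I = I_total · G_k/ΣG = 9.50 × 0.02575 = 0.2446 mA.

I ≈ 0.245 mA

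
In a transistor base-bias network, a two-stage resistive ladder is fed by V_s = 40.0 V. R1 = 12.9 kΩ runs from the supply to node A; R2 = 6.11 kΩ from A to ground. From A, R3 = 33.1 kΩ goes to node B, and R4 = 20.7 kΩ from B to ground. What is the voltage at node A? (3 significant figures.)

V_A ≈ 11.9 V

Looking into the second stage from A: R3 + R4 = 53.80 kΩ appears in parallel with R2.
Effective lower resistance at A: R2 ‖ 53.80 = 5.487 kΩ.
First divider: V_A = V_s · 5.487/(12.9 + 5.487) = 11.94 V.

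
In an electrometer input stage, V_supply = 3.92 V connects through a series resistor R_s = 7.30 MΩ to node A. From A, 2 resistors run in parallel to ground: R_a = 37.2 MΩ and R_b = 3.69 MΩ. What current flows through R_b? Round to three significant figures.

Parallel bank: R_p = 1/(1/37.2 + 1/3.69) = 3.357 MΩ.
Node voltage V_A = V_supply · R_p/(R_s + R_p) = 3.92 × 0.3150 = 1.235 V.
I(R_b) = V_A / R_b = 1.235/3.69 = 0.3346 µA.

I ≈ 0.335 µA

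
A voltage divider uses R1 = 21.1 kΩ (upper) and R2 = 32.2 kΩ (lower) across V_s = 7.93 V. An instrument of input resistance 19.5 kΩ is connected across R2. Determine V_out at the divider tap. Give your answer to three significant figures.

First combine the lower leg with the load: R2 ‖ R_L = 12.15 kΩ.
Voltage divider with the loaded lower leg: V_out = 7.93 × 12.15/(21.1 + 12.15) = 7.93 × 0.3653 = 2.897 V.

V_out ≈ 2.90 V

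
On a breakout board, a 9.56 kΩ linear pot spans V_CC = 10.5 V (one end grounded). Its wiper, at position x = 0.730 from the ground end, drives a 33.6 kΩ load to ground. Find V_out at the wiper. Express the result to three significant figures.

V_out ≈ 7.26 V

The pot divides into 2.581 kΩ above the wiper and 6.979 kΩ below.
Lower segment in parallel with the load: 6.979 ‖ 33.6 = 5.779 kΩ.
Loaded-divider output: V_out = 10.5 × 0.6912 = 7.258 V.
(Unloaded: V_out = x·V_CC = 7.67 V.)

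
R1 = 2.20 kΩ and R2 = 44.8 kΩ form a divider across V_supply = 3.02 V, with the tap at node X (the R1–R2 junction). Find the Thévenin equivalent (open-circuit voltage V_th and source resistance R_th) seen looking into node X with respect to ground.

V_th ≈ 2.88 V, R_th ≈ 2.10 kΩ

With X open, the divider is unloaded: V_th = 3.02 × 44.8/47.00 = 2.879 V.
Looking into X with the source shorted: R_th = R1·R2/(R1+R2) = 2.200 × 44.8/47.00 = 2.097 kΩ.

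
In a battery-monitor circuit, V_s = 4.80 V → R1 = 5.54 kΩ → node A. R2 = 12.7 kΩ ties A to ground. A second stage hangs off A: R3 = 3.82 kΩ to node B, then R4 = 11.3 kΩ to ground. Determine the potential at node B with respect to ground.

V_B ≈ 1.99 V

The second stage (R3 + R4 = 15.12 kΩ) loads node A in parallel with R2.
R2 ‖ (R3+R4) = 6.902 kΩ.
V_A = 4.80 × 6.902/(5.54 + 6.902) = 2.663 V.
Stage 2 is unloaded, so V_B = V_A · R4/(R3+R4) = 2.663 × 11.3/15.12 = 1.990 V.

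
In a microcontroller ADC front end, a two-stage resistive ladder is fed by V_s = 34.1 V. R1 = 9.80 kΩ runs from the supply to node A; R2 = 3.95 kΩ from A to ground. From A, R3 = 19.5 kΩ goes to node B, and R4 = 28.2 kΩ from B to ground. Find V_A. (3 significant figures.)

V_A ≈ 9.25 V

Looking into the second stage from A: R3 + R4 = 47.70 kΩ appears in parallel with R2.
Effective lower resistance at A: R2 ‖ 47.70 = 3.648 kΩ.
V_A = 34.1 × 3.648/(9.80 + 3.648) = 9.250 V.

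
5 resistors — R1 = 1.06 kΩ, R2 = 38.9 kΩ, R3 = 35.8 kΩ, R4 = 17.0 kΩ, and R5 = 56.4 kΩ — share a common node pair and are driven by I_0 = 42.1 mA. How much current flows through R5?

I ≈ 0.695 mA

Conductances: ΣG = 1/1.06 + 1/38.9 + 1/35.8 + 1/17.0 + 1/56.4 = 1.074 (1/kΩ).
Current divider: I(R5) = I_0 · G_k/ΣG = 42.1 × (0.01773/1.074) = 42.1 × 0.01652 = 0.6953 mA.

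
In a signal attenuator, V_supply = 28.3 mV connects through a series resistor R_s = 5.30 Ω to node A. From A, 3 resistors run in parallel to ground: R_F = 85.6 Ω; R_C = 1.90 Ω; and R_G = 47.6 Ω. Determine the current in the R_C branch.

I ≈ 3.76 mA

Parallel bank: R_p = 1/(1/85.6 + 1/1.90 + 1/47.6) = 1.789 Ω.
V_A by voltage divider: V_A = 28.3 × 1.789/(5.30 + 1.789) = 7.142 mV.
Branch current I = V_A/R_C = 7.142/1.90 = 3.759 mA.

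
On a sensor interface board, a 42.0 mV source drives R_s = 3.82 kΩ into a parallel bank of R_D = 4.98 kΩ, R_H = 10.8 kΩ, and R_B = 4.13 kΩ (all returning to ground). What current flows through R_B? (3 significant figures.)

I ≈ 3.34 µA

Equivalent of the parallel group: R_p = 1.867 kΩ.
Node voltage V_A = V_DC · R_p/(R_s + R_p) = 42.0 × 0.3283 = 13.79 mV.
I(R_B) = V_A / R_B = 13.79/4.13 = 3.339 µA.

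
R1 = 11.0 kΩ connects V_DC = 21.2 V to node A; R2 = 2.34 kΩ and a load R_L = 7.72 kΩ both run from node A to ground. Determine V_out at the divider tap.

R2 ‖ R_L = (2.34 × 7.72)/(2.34 + 7.72) = 1.796 kΩ.
Voltage divider with the loaded lower leg: V_out = 21.2 × 1.796/(11.0 + 1.796) = 21.2 × 0.1403 = 2.975 V.
(Unloaded it would be 3.72 V; the load pulls it down.)

V_out ≈ 2.98 V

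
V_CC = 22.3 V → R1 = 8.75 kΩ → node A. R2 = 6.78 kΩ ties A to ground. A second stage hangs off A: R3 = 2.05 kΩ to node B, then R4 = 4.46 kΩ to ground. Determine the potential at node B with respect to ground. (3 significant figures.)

Node A sees R2 in parallel with the series input of stage 2, R3 + R4 = 6.510 kΩ.
R2 ‖ (R3+R4) = 3.321 kΩ.
V_A = 22.3 × 3.321/(8.75 + 3.321) = 6.135 V.
V_B = V_A × 0.6851 = 4.203 V.

V_B ≈ 4.20 V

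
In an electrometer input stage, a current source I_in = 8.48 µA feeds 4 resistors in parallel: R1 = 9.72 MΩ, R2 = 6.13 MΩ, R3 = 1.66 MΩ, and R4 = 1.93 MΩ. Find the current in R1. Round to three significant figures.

I ≈ 0.629 µA

Total conductance ΣG = 1/9.72 + 1/6.13 + 1/1.66 + 1/1.93 = 1.387 (units of 1/MΩ).
R1 takes the fraction G_k/ΣG = 0.1029/1.387 = 0.07420, so I = 8.48 × 0.07420 = 0.6292 µA.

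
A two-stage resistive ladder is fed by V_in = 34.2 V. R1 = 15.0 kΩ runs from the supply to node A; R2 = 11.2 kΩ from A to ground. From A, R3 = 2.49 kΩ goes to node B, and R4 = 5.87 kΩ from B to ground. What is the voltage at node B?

V_B ≈ 5.81 V

Looking into the second stage from A: R3 + R4 = 8.360 kΩ appears in parallel with R2.
Effective lower resistance at A: R2 ‖ 8.360 = 4.787 kΩ.
First divider: V_A = V_in · 4.787/(15.0 + 4.787) = 8.274 V.
V_B = V_A × 0.7022 = 5.809 V.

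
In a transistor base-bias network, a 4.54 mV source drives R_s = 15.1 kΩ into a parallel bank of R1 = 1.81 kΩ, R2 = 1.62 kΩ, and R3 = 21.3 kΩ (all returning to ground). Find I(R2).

I ≈ 0.145 µA

Equivalent of the parallel group: R_p = 0.8219 kΩ.
V_A by voltage divider: V_A = 4.54 × 0.8219/(15.1 + 0.8219) = 0.2344 mV.
I(R2) = V_A / R2 = 0.2344/1.62 = 0.1447 µA.
(Check via current divider: I_total = 0.2851 µA; share G_k/ΣG = 0.5073 → same result.)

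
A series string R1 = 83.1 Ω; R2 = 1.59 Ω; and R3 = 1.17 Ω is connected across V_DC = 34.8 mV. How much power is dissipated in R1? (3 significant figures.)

ΣR = 85.86 Ω → I = 34.8/85.86 = 0.4053 mA.
P(R1) = I²·R1 = (0.4053)² × 83.1 = 13.65 µW.

P ≈ 13.7 µW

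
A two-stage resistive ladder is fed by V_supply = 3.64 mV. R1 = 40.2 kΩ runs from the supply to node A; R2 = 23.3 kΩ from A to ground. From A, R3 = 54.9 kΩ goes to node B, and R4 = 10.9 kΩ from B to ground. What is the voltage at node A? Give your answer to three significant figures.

Looking into the second stage from A: R3 + R4 = 65.80 kΩ appears in parallel with R2.
R2 ‖ (R3+R4) = 17.21 kΩ.
So V_A = 3.64 × 0.2997 = 1.091 mV.

V_A ≈ 1.09 mV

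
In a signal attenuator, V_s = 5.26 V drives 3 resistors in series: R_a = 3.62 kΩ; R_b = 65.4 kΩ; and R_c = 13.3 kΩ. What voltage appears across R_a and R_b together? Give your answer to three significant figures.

ΣR = 3.62 + 65.4 + 13.3 = 82.32 kΩ.
R_{R_a..R_b} = 3.62 + 65.4 = 69.02 kΩ.
V = V_s · R/ΣR = 5.26 × 0.8384 = 4.410 V.

V ≈ 4.41 V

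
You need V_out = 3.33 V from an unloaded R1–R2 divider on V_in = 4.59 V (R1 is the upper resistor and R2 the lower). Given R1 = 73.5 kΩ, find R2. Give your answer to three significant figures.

R2 ≈ 194 kΩ

Required fraction k = V_out/V_in = 0.7255.
So R2 = R1 · V_out/(V_in − V_out) = 73.5 × 3.33/(4.59 − 3.33) = 73.5 × 2.643 = 194.3 kΩ.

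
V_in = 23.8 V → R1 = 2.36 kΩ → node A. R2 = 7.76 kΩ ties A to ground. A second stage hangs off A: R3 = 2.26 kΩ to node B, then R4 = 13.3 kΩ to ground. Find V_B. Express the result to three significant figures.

The second stage (R3 + R4 = 15.56 kΩ) loads node A in parallel with R2.
R2 ‖ (R3+R4) = 5.178 kΩ.
So V_A = 23.8 × 0.6869 = 16.35 V.
V_B = V_A × 0.8548 = 13.97 V.

V_B ≈ 14.0 V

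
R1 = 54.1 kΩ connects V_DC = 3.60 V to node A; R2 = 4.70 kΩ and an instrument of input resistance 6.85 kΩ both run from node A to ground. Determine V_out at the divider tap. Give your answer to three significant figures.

First combine the lower leg with the load: R2 ‖ R_L = 2.787 kΩ.
Now apply the divider: V_out = 3.60 × 0.04900 = 0.1764 V.

V_out ≈ 0.176 V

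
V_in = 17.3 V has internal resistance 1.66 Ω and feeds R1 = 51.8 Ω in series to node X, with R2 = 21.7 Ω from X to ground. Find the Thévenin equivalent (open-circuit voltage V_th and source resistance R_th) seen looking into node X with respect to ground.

V_th ≈ 4.99 V, R_th ≈ 15.4 Ω

R1' = 1.66 + 51.8 = 53.46 Ω (source resistance + R1).
V_th is the unloaded tap voltage: V_in · R2/(R1'+R2) = 17.3 × 0.2887 = 4.995 V.
Zeroing V_in shorts the top of R1' to ground, so R_th = R1' ‖ R2 = 15.43 Ω.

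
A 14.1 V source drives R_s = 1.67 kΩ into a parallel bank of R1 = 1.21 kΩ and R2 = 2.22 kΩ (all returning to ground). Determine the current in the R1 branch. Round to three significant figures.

Combine the parallel branches: R_p = (1/1.21 + 1/2.22)⁻¹ = 0.7831 kΩ.
V_A = 14.1 × 0.7831/2.453 = 4.501 V.
I(R1) = V_A / R1 = 4.501/1.21 = 3.720 mA.

I ≈ 3.72 mA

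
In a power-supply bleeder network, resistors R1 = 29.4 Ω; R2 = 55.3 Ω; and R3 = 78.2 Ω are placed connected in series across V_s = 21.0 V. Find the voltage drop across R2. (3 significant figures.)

Total series resistance ΣR = 29.4 + 55.3 + 78.2 = 162.9 Ω.
By the voltage-divider rule, V = 21.0 × 55.30/162.9 = 7.129 V.

V ≈ 7.13 V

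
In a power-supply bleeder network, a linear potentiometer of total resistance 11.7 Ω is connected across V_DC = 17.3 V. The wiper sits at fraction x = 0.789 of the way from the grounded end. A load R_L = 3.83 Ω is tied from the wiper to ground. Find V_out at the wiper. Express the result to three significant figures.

Lower segment x·R_p = 9.231 Ω; upper segment (1−x)·R_p = 2.469 Ω.
R_L loads the lower segment: effective lower R = 2.707 Ω.
Then V_out = V_DC · 2.707/(2.469 + 2.707) = 9.048 V.
(Unloaded: V_out = x·V_DC = 13.6 V.)

V_out ≈ 9.05 V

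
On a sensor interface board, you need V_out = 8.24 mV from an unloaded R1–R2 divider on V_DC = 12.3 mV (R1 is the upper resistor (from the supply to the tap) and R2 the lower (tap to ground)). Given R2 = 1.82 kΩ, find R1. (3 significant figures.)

The divider ratio is R2/(R1+R2) = 8.24/12.3 = 0.6699.
Rearranging, R1 = R2·(1−k)/k = 1.82 × 0.4927 = 0.8967 kΩ.

R1 ≈ 0.897 kΩ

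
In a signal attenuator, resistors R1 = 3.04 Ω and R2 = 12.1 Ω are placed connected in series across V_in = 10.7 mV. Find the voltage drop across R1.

V ≈ 2.15 mV

Total series resistance ΣR = 3.04 + 12.1 = 15.14 Ω.
V = V_in · R/ΣR = 10.7 × 0.2008 = 2.148 mV.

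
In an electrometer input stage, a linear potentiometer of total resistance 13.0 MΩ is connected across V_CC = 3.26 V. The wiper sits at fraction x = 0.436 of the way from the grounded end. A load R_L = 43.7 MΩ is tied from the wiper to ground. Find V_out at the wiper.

The pot divides into 7.332 MΩ above the wiper and 5.668 MΩ below.
R_L loads the lower segment: effective lower R = 5.017 MΩ.
Loaded-divider output: V_out = 3.26 × 0.4063 = 1.324 V.

V_out ≈ 1.32 V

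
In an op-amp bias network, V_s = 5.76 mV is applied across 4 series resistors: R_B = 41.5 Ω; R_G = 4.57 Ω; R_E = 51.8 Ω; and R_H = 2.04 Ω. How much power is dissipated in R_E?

Series current I = V_s/ΣR = 5.76/99.91 = 0.05765 mA.
P(R_E) = I²·R_E = (0.05765)² × 51.8 = 0.1722 µW.

P ≈ 0.172 µW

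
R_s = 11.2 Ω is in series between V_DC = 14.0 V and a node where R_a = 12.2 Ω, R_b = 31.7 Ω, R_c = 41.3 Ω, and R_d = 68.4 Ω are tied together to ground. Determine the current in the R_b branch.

Combine the parallel branches: R_p = (1/12.2 + 1/31.7 + 1/41.3 + 1/68.4)⁻¹ = 6.564 Ω.
V_A by voltage divider: V_A = 14.0 × 6.564/(11.2 + 6.564) = 5.173 V.
I(R_b) = V_A / R_b = 5.173/31.7 = 0.1632 A.

I ≈ 0.163 A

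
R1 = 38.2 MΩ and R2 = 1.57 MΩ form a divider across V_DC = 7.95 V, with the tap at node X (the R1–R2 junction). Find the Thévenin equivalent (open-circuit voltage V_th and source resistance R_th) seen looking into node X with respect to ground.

Open-circuit (no load on X): V_th = V_DC · R2/(R1 + R2) = 7.95 × 1.57/(38.20 + 1.57) = 0.3138 V.
With V_DC suppressed (replaced by a short), R_th = R1 ‖ R2 = (38.20 × 1.57)/(38.20 + 1.57) = 1.508 MΩ.

V_th ≈ 0.314 V, R_th ≈ 1.51 MΩ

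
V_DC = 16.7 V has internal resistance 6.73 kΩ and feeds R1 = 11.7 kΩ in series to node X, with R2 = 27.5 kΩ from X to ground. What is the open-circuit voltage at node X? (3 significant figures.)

R1' = 6.73 + 11.7 = 18.43 kΩ (source resistance + R1).
With X open, the divider is unloaded: V_th = 16.7 × 27.5/45.93 = 9.999 V.

V_th ≈ 10.0 V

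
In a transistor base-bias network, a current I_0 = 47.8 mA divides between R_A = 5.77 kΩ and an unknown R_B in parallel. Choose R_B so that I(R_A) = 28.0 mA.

Two-branch current divider: I_A = I_0 · R_B/(R_A + R_B).
With f = 0.5858, R_B = R_A · f/(1−f) = 5.77 × 1.414 = 8.160 kΩ.

R_B ≈ 8.16 kΩ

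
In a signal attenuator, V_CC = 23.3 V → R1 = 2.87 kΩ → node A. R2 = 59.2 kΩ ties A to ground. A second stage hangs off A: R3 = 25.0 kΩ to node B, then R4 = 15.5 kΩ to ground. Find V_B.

V_B ≈ 7.97 V

The second stage (R3 + R4 = 40.50 kΩ) loads node A in parallel with R2.
Effective lower resistance at A: R2 ‖ 40.50 = 24.05 kΩ.
So V_A = 23.3 × 0.8934 = 20.82 V.
V_B = V_A × 0.3827 = 7.967 V.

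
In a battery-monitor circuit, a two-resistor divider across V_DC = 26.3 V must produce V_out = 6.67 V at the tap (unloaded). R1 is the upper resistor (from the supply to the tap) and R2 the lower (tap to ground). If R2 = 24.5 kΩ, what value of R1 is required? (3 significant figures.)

R1 ≈ 72.1 kΩ

V_out/V_DC = R2/(R1+R2) = 0.2536.
R1 = R2·(1/k − 1) = 24.5 × 2.943 = 72.10 kΩ.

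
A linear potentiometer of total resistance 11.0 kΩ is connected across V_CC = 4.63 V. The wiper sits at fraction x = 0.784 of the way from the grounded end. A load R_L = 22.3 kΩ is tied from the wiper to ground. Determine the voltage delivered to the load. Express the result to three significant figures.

Split the track: R_lower = x·R_p = 8.624 kΩ, R_upper = (1−x)·R_p = 2.376 kΩ.
R_L loads the lower segment: effective lower R = 6.219 kΩ.
Then V_out = V_CC · 6.219/(2.376 + 6.219) = 3.350 V.

V_out ≈ 3.35 V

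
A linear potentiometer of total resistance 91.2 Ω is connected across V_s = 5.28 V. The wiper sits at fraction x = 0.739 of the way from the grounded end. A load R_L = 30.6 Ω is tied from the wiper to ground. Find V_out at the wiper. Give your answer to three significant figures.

V_out ≈ 2.48 V

Split the track: R_lower = x·R_p = 67.40 Ω, R_upper = (1−x)·R_p = 23.80 Ω.
R_L loads the lower segment: effective lower R = 21.04 Ω.
Loaded-divider output: V_out = 5.28 × 0.4692 = 2.478 V.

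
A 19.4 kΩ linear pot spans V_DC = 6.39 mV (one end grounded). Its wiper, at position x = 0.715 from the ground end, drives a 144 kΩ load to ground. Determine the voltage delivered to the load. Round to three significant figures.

V_out ≈ 4.45 mV

Split the track: R_lower = x·R_p = 13.87 kΩ, R_upper = (1−x)·R_p = 5.529 kΩ.
R_L loads the lower segment: effective lower R = 12.65 kΩ.
Loaded-divider output: V_out = 6.39 × 0.6959 = 4.447 mV.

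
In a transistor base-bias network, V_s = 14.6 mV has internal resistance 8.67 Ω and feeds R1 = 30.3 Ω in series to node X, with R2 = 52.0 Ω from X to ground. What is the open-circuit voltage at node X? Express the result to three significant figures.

R1' = 8.67 + 30.3 = 38.97 Ω (source resistance + R1).
Open-circuit (no load on X): V_th = V_s · R2/(R1' + R2) = 14.6 × 52.0/(38.97 + 52.0) = 8.346 mV.

V_th ≈ 8.35 mV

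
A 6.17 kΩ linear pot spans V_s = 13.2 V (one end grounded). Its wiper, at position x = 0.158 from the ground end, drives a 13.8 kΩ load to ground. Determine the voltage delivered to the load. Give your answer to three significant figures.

Lower segment x·R_p = 0.9749 kΩ; upper segment (1−x)·R_p = 5.195 kΩ.
(x·R_p) ‖ R_L = 0.9105 kΩ.
V_out = 13.2 × 0.9105/(5.195 + 0.9105) = 1.969 V.

V_out ≈ 1.97 V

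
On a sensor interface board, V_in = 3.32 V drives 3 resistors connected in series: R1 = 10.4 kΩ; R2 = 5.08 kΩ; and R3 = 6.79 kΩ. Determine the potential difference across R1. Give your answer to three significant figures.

V ≈ 1.55 V

Series total: ΣR = 10.4 + 5.08 + 6.79 = 22.27 kΩ.
Voltage divider: V = V_in · (10.40 / 22.27) = 3.32 × 0.4670 = 1.550 V.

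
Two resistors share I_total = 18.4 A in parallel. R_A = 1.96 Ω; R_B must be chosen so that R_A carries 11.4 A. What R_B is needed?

In a two-way split, I_A/I_total = R_B/(R_A + R_B).
With f = 0.6196, R_B = R_A · f/(1−f) = 1.96 × 1.629 = 3.192 Ω.

R_B ≈ 3.19 Ω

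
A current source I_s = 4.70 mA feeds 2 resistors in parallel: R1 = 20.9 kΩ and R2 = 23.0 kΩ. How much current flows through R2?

I ≈ 2.24 mA

Two-branch current divider: I_k = I_s · R_other/(R_1 + R_2).
I(R2) = 4.70 × 20.9/(20.9 + 23.0) = 4.70 × 0.4761 = 2.238 mA.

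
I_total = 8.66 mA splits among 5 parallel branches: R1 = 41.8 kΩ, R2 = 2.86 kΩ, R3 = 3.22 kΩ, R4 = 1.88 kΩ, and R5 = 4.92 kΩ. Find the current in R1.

I ≈ 0.146 mA

Total conductance ΣG = 1/41.8 + 1/2.86 + 1/3.22 + 1/1.88 + 1/4.92 = 1.419 (units of 1/kΩ).
By the current-divider rule, I = I_total · G_k/ΣG = 8.66 × 0.01686 = 0.1460 mA.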